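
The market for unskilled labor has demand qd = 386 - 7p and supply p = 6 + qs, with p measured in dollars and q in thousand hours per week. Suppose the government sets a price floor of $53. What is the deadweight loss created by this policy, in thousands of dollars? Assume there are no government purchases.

448

Rearranging supply gives qs = p - 6. Without the control the market clears where 386 - 7p = p - 6, i.e. p* = 49 and q* = 43.
Since 53 > 49, the floor is binding.
At p = 53: qd = 386 - 7·53 = 15 and qs = 53 - 6 = 47.
Quantity traded falls to 15. At q = 15 the demand price is (386 - 15)/7 = 53 and the supply price is 6 + 15 = 21.
Deadweight loss = ½ · (53 - 21) · (43 - 15) = ½ · 32 · 28 = 448.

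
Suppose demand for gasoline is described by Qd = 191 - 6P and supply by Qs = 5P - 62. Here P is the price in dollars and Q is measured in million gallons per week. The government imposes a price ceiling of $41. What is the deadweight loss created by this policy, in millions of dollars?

In a free market, 191 - 6P = 5P - 62 gives the equilibrium P* = 23, Q* = 53.
The ceiling of 41 is above the equilibrium price 23, so it is not binding; the market clears at P* = 23, Q* = 53.
Since the control does not bind, no trades are prevented and deadweight loss is zero.

0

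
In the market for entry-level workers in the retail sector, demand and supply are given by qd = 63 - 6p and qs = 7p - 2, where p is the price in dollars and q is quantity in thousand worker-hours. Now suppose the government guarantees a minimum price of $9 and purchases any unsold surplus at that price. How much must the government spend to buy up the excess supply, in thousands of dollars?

In a free market, 63 - 6p = 7p - 2 gives the equilibrium p* = 5, q* = 33.
Since 9 > 5, the floor is binding.
At p = 9: qd = 63 - 6·9 = 9 and qs = 7·9 - 2 = 61.
Surplus = qs - qd = 52.
Government expenditure = surplus × support price = 52 × 9 = 468.

468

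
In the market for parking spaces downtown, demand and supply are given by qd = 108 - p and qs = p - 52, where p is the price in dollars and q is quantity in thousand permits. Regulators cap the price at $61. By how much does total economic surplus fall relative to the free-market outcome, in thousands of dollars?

361

Setting quantity demanded equal to quantity supplied, 108 - p = p - 52, gives p* = 80 and q* = 28.
The ceiling of 61 is below the equilibrium price 80, so it binds.
At p = 61: qd = 108 - 61 = 47 and qs = 61 - 52 = 9.
Quantity traded falls to 9. At q = 9 the demand price is 108 - 9 = 99 and the supply price is 52 + 9 = 61.
Deadweight loss = ½ · (99 - 61) · (28 - 9) = ½ · 38 · 19 = 361.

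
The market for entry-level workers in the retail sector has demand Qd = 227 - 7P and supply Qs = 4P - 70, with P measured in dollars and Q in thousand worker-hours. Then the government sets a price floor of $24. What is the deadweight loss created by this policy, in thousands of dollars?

0

Without the control the market clears where 227 - 7P = 4P - 70, i.e. P* = 27 and Q* = 38.
Since 24 is below P* = 27, the floor does not bind and the free-market outcome prevails.
Since the control does not bind, no trades are prevented and deadweight loss is zero.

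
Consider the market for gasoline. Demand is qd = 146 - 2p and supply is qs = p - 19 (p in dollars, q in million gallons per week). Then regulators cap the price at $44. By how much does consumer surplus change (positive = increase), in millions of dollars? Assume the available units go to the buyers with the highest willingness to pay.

Equilibrium: 146 - 2p = p - 19, so 165 = 3p and p* = 55, q* = 36.
The ceiling of 44 is below the equilibrium price 55, so it binds.
At p = 44: qd = 146 - 2·44 = 58 and qs = 44 - 19 = 25.
Consumer surplus without the control is ½ · (73 - 55) · 36 = 324.
With the ceiling, 25 units are sold at 44 (assume they go to the highest-value buyers). The demand price at q = 25 is 60.5, so CS = ½ · [(73 - 44) + (60.5 - 44)] · 25 = 568.75.
Change in consumer surplus = 568.75 - 324 = 244.75.

244.75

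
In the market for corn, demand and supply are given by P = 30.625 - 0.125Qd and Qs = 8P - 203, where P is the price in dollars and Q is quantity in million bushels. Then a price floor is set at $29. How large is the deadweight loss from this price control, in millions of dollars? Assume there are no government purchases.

8

Rearranging demand gives Qd = 245 - 8P. Without the control the market clears where 245 - 8P = 8P - 203, i.e. P* = 28 and Q* = 21.
The floor of 29 is above the equilibrium price 28, so it binds.
At P = 29: Qd = 245 - 8·29 = 13 and Qs = 8·29 - 203 = 29.
Quantity traded falls to 13. At Q = 13 the demand price is (245 - 13)/8 = 29 and the supply price is (203 + 13)/8 = 27.
Deadweight loss = ½ · (29 - 27) · (21 - 13) = ½ · 2 · 8 = 8.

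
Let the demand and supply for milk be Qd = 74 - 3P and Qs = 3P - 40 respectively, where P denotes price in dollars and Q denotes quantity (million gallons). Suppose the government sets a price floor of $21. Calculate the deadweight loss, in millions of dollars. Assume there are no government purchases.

12

Equilibrium: 74 - 3P = 3P - 40, so 114 = 6P and P* = 19, Q* = 17.
Since 21 > 19, the floor is binding.
At P = 21: Qd = 74 - 3·21 = 11 and Qs = 3·21 - 40 = 23.
Quantity traded falls to 11. At Q = 11 the demand price is (74 - 11)/3 = 21 and the supply price is (40 + 11)/3 = 17.
Deadweight loss = ½ · (21 - 17) · (17 - 11) = ½ · 4 · 6 = 12.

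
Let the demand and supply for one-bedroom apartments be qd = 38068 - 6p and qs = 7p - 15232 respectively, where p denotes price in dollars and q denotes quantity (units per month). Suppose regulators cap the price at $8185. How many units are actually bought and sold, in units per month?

Without the control the market clears where 38068 - 6p = 7p - 15232, i.e. p* = 4100 and q* = 13468.
The ceiling of 8185 is above the equilibrium price 4100, so it is not binding; the market clears at p* = 4100, q* = 13468.

13468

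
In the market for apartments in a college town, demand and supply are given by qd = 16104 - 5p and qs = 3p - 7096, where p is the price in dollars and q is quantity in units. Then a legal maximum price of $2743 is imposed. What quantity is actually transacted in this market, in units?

In a free market, 16104 - 5p = 3p - 7096 gives the equilibrium p* = 2900, q* = 1604.
The ceiling of 2743 is below the equilibrium price 2900, so it binds.
At p = 2743: qd = 16104 - 5·2743 = 2389 and qs = 3·2743 - 7096 = 1133.
The quantity actually transacted is the short side, supply: 1133.

1133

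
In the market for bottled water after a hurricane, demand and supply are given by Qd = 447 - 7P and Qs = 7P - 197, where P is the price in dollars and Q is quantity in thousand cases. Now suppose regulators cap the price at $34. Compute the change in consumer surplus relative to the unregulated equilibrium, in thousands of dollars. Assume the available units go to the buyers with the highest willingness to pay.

-12

In a free market, 447 - 7P = 7P - 197 gives the equilibrium P* = 46, Q* = 125.
Because the ceiling (34) lies below the market-clearing price, it is binding.
At P = 34: Qd = 447 - 7·34 = 209 and Qs = 7·34 - 197 = 41.
Consumer surplus without the control is ½ · (447/7 - 46) · 125 = 15625/14.
With the ceiling, 41 units are sold at 34 (assume they go to the highest-value buyers). The demand price at Q = 41 is 58, so CS = ½ · [(447/7 - 34) + (58 - 34)] · 41 = 15457/14.
Change in consumer surplus = 15457/14 - 15625/14 = -12.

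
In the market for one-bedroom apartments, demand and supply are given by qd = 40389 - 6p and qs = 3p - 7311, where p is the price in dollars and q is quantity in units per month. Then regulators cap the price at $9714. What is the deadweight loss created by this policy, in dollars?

0

Equilibrium: 40389 - 6p = 3p - 7311, so 47700 = 9p and p* = 5300, q* = 8589.
Since 9714 is above p* = 5300, the ceiling does not bind and the free-market outcome prevails.
Since the control does not bind, no trades are prevented and deadweight loss is zero.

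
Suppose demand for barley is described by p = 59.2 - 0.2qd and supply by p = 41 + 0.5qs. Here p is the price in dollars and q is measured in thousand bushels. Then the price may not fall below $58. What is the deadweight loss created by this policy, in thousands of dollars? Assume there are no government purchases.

Rearranging demand gives qd = 296 - 5p; rearranging supply gives qs = 2p - 82. Setting quantity demanded equal to quantity supplied, 296 - 5p = 2p - 82, gives p* = 54 and q* = 26.
The floor of 58 is above the equilibrium price 54, so it binds.
At p = 58: qd = 296 - 5·58 = 6 and qs = 2·58 - 82 = 34.
Quantity traded falls to 6. At q = 6 the demand price is (296 - 6)/5 = 58 and the supply price is (82 + 6)/2 = 44.
Deadweight loss = ½ · (58 - 44) · (26 - 6) = ½ · 14 · 20 = 140.

140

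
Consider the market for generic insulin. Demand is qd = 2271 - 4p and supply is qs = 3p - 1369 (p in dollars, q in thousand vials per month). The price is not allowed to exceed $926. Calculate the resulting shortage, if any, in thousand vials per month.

0

Without the control the market clears where 2271 - 4p = 3p - 1369, i.e. p* = 520 and q* = 191.
The ceiling of 926 is above the equilibrium price 520, so it is not binding; the market clears at p* = 520, q* = 191.
Since the control does not bind, there is no shortage.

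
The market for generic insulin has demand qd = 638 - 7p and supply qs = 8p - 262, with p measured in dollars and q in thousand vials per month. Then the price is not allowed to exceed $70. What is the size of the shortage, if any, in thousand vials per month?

0

Equilibrium: 638 - 7p = 8p - 262, so 900 = 15p and p* = 60, q* = 218.
The ceiling of 70 is above the equilibrium price 60, so it is not binding; the market clears at p* = 60, q* = 218.
Since the control does not bind, there is no shortage.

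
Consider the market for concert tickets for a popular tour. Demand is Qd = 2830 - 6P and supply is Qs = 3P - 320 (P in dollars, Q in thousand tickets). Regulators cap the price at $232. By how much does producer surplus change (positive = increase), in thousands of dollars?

Equilibrium: 2830 - 6P = 3P - 320, so 3150 = 9P and P* = 350, Q* = 730.
Because the ceiling (232) lies below the market-clearing price, it is binding.
At P = 232: Qd = 2830 - 6·232 = 1438 and Qs = 3·232 - 320 = 376.
Producer surplus without the control is ½ · (350 - 320/3) · 730 = 266450/3.
With the ceiling, producers sell 376 units at 232, so PS = ½ · (232 - 320/3) · 376 = 70688/3.
Change in producer surplus = 70688/3 - 266450/3 = -65254.

-65254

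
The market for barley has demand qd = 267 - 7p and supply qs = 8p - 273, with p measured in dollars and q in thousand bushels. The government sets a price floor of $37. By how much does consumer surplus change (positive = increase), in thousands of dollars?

-11.5

Equilibrium: 267 - 7p = 8p - 273, so 540 = 15p and p* = 36, q* = 15.
Because the floor (37) lies above the market-clearing price, it is binding.
At p = 37: qd = 267 - 7·37 = 8 and qs = 8·37 - 273 = 23.
Consumer surplus without the control is ½ · (267/7 - 36) · 15 = 225/14.
With the floor, consumers buy 8 units at 37, so CS = ½ · (267/7 - 37) · 8 = 32/7.
Change in consumer surplus = 32/7 - 225/14 = -11.5.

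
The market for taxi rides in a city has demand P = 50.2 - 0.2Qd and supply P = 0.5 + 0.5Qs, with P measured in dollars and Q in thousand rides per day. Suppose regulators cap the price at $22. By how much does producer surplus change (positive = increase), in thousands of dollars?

-798

Rearranging demand gives Qd = 251 - 5P; rearranging supply gives Qs = 2P - 1. Equilibrium: 251 - 5P = 2P - 1, so 252 = 7P and P* = 36, Q* = 71.
Since 22 < 36, the ceiling is binding.
At P = 22: Qd = 251 - 5·22 = 141 and Qs = 2·22 - 1 = 43.
Producer surplus without the control is ½ · (36 - 0.5) · 71 = 1260.25.
With the ceiling, producers sell 43 units at 22, so PS = ½ · (22 - 0.5) · 43 = 462.25.
Change in producer surplus = 462.25 - 1260.25 = -798.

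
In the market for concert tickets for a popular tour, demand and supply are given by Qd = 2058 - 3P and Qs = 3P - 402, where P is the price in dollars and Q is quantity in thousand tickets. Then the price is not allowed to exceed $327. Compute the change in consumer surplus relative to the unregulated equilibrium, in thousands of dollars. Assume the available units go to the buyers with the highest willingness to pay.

Equilibrium: 2058 - 3P = 3P - 402, so 2460 = 6P and P* = 410, Q* = 828.
Since 327 < 410, the ceiling is binding.
At P = 327: Qd = 2058 - 3·327 = 1077 and Qs = 3·327 - 402 = 579.
Consumer surplus without the control is ½ · (686 - 410) · 828 = 114264.
With the ceiling, 579 units are sold at 327 (assume they go to the highest-value buyers). The demand price at Q = 579 is 493, so CS = ½ · [(686 - 327) + (493 - 327)] · 579 = 151987.5.
Change in consumer surplus = 151987.5 - 114264 = 37723.5.

37723.5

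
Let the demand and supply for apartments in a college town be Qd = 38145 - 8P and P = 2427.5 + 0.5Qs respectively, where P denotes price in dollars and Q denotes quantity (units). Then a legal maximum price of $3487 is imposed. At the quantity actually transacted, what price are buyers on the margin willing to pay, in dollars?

Rearranging supply gives Qs = 2P - 4855. In a free market, 38145 - 8P = 2P - 4855 gives the equilibrium P* = 4300, Q* = 3745.
Since 3487 < 4300, the ceiling is binding.
At P = 3487: Qd = 38145 - 8·3487 = 10249 and Qs = 2·3487 - 4855 = 2119.
Only 2119 units reach the market. On the demand curve, the marginal buyer's willingness to pay at Q = 2119 is (38145 - 2119)/8 = 4503.25.

4503.25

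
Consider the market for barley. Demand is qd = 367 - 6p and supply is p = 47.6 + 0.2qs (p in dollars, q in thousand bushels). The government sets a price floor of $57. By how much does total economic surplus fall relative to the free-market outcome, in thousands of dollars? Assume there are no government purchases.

26.4

Rearranging supply gives qs = 5p - 238. Without the control the market clears where 367 - 6p = 5p - 238, i.e. p* = 55 and q* = 37.
Since 57 > 55, the floor is binding.
At p = 57: qd = 367 - 6·57 = 25 and qs = 5·57 - 238 = 47.
Quantity traded falls to 25. At q = 25 the demand price is (367 - 25)/6 = 57 and the supply price is (238 + 25)/5 = 52.6.
Deadweight loss = ½ · (57 - 52.6) · (37 - 25) = ½ · 4.4 · 12 = 26.4.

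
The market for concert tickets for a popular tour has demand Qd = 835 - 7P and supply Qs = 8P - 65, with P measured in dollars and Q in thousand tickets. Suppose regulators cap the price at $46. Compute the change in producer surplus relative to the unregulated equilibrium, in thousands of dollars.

Equilibrium: 835 - 7P = 8P - 65, so 900 = 15P and P* = 60, Q* = 415.
Because the ceiling (46) lies below the market-clearing price, it is binding.
At P = 46: Qd = 835 - 7·46 = 513 and Qs = 8·46 - 65 = 303.
Producer surplus without the control is ½ · (60 - 8.125) · 415 = 10764.0625.
With the ceiling, producers sell 303 units at 46, so PS = ½ · (46 - 8.125) · 303 = 5738.0625.
Change in producer surplus = 5738.0625 - 10764.0625 = -5026.

-5026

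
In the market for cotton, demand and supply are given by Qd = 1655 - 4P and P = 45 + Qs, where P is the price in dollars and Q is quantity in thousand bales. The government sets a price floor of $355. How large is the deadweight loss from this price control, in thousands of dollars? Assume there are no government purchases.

Rearranging supply gives Qs = P - 45. Equilibrium: 1655 - 4P = P - 45, so 1700 = 5P and P* = 340, Q* = 295.
The floor of 355 is above the equilibrium price 340, so it binds.
At P = 355: Qd = 1655 - 4·355 = 235 and Qs = 355 - 45 = 310.
Quantity traded falls to 235. At Q = 235 the demand price is (1655 - 235)/4 = 355 and the supply price is 45 + 235 = 280.
Deadweight loss = ½ · (355 - 280) · (295 - 235) = ½ · 75 · 60 = 2250.

2250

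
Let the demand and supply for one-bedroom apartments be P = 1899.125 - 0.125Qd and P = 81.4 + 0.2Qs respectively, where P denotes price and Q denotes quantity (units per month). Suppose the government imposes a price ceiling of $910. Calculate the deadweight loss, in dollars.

Rearranging demand gives Qd = 15193 - 8P; rearranging supply gives Qs = 5P - 407. Without the control the market clears where 15193 - 8P = 5P - 407, i.e. P* = 1200 and Q* = 5593.
The ceiling of 910 is below the equilibrium price 1200, so it binds.
At P = 910: Qd = 15193 - 8·910 = 7913 and Qs = 5·910 - 407 = 4143.
Quantity traded falls to 4143. At Q = 4143 the demand price is (15193 - 4143)/8 = 1381.25 and the supply price is (407 + 4143)/5 = 910.
Deadweight loss = ½ · (1381.25 - 910) · (5593 - 4143) = ½ · 471.25 · 1450 = 341656.25.

341656.25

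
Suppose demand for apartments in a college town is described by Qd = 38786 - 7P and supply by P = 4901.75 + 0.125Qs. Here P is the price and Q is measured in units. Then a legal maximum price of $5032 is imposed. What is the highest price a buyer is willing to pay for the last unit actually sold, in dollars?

Rearranging supply gives Qs = 8P - 39214. Without the control the market clears where 38786 - 7P = 8P - 39214, i.e. P* = 5200 and Q* = 2386.
Because the ceiling (5032) lies below the market-clearing price, it is binding.
At P = 5032: Qd = 38786 - 7·5032 = 3562 and Qs = 8·5032 - 39214 = 1042.
Only 1042 units reach the market. On the demand curve, the marginal buyer's willingness to pay at Q = 1042 is (38786 - 1042)/7 = 5392.

5392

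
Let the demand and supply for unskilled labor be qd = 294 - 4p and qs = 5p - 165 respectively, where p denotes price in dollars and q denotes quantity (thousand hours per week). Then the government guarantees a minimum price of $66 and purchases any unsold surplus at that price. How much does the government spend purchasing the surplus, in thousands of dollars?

Setting quantity demanded equal to quantity supplied, 294 - 4p = 5p - 165, gives p* = 51 and q* = 90.
Because the floor (66) lies above the market-clearing price, it is binding.
At p = 66: qd = 294 - 4·66 = 30 and qs = 5·66 - 165 = 165.
Surplus = qs - qd = 135.
Government expenditure = surplus × support price = 135 × 66 = 8910.

8910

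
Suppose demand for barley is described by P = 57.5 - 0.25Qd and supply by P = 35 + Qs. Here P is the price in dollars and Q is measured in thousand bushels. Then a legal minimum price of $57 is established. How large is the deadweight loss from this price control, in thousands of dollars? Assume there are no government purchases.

Rearranging demand gives Qd = 230 - 4P; rearranging supply gives Qs = P - 35. In a free market, 230 - 4P = P - 35 gives the equilibrium P* = 53, Q* = 18.
Because the floor (57) lies above the market-clearing price, it is binding.
At P = 57: Qd = 230 - 4·57 = 2 and Qs = 57 - 35 = 22.
Quantity traded falls to 2. At Q = 2 the demand price is (230 - 2)/4 = 57 and the supply price is 35 + 2 = 37.
Deadweight loss = ½ · (57 - 37) · (18 - 2) = ½ · 20 · 16 = 160.

160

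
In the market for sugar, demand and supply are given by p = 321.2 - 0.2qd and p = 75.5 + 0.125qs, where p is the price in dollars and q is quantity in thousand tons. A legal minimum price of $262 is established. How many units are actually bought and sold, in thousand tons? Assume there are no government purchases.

Rearranging demand gives qd = 1606 - 5p; rearranging supply gives qs = 8p - 604. In a free market, 1606 - 5p = 8p - 604 gives the equilibrium p* = 170, q* = 756.
Since 262 > 170, the floor is binding.
At p = 262: qd = 1606 - 5·262 = 296 and qs = 8·262 - 604 = 1492.
The quantity actually transacted is the short side, demand: 296.

296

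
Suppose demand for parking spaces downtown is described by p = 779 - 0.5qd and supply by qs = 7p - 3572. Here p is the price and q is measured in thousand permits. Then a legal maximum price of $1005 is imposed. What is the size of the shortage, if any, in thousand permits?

Rearranging demand gives qd = 1558 - 2p. Without the control the market clears where 1558 - 2p = 7p - 3572, i.e. p* = 570 and q* = 418.
Since 1005 is above p* = 570, the ceiling does not bind and the free-market outcome prevails.
Since the control does not bind, there is no shortage.

0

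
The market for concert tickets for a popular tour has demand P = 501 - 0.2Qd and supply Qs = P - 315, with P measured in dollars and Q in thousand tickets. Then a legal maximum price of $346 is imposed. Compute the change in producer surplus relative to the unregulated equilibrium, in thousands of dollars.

Rearranging demand gives Qd = 2505 - 5P. In a free market, 2505 - 5P = P - 315 gives the equilibrium P* = 470, Q* = 155.
The ceiling of 346 is below the equilibrium price 470, so it binds.
At P = 346: Qd = 2505 - 5·346 = 775 and Qs = 346 - 315 = 31.
Producer surplus without the control is ½ · (470 - 315) · 155 = 12012.5.
With the ceiling, producers sell 31 units at 346, so PS = ½ · (346 - 315) · 31 = 480.5.
Change in producer surplus = 480.5 - 12012.5 = -11532.

-11532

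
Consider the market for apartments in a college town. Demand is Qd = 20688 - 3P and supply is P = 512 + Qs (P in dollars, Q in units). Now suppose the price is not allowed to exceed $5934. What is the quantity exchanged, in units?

4788

Rearranging supply gives Qs = P - 512. Equilibrium: 20688 - 3P = P - 512, so 21200 = 4P and P* = 5300, Q* = 4788.
Since 5934 is above P* = 5300, the ceiling does not bind and the free-market outcome prevails.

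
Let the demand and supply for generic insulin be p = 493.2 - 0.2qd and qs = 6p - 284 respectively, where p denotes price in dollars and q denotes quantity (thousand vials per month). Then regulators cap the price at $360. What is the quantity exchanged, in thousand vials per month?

1216

Rearranging demand gives qd = 2466 - 5p. Equilibrium: 2466 - 5p = 6p - 284, so 2750 = 11p and p* = 250, q* = 1216.
The ceiling of 360 is above the equilibrium price 250, so it is not binding; the market clears at p* = 250, q* = 1216.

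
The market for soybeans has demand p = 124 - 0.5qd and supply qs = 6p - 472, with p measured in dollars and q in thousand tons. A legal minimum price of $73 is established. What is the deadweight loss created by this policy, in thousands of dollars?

Rearranging demand gives qd = 248 - 2p. Without the control the market clears where 248 - 2p = 6p - 472, i.e. p* = 90 and q* = 68.
Since 73 is below p* = 90, the floor does not bind and the free-market outcome prevails.
Since the control does not bind, no trades are prevented and deadweight loss is zero.

0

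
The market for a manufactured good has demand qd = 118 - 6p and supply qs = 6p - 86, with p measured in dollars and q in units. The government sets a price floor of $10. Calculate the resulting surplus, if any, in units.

0

Without the control the market clears where 118 - 6p = 6p - 86, i.e. p* = 17 and q* = 16.
The floor of 10 is below the equilibrium price 17, so it is not binding; the market clears at p* = 17, q* = 16.
Since the control does not bind, there is no surplus.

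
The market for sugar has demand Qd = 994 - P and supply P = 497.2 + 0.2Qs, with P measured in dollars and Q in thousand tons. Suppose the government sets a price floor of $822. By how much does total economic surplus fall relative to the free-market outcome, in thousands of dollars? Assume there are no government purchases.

Rearranging supply gives Qs = 5P - 2486. Setting quantity demanded equal to quantity supplied, 994 - P = 5P - 2486, gives P* = 580 and Q* = 414.
Since 822 > 580, the floor is binding.
At P = 822: Qd = 994 - 822 = 172 and Qs = 5·822 - 2486 = 1624.
Quantity traded falls to 172. At Q = 172 the demand price is 994 - 172 = 822 and the supply price is (2486 + 172)/5 = 531.6.
Deadweight loss = ½ · (822 - 531.6) · (414 - 172) = ½ · 290.4 · 242 = 35138.4.

35138.4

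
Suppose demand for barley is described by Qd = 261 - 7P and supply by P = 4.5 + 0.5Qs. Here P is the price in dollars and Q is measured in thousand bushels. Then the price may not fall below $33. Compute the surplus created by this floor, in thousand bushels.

Rearranging supply gives Qs = 2P - 9. Equilibrium: 261 - 7P = 2P - 9, so 270 = 9P and P* = 30, Q* = 51.
The floor of 33 is above the equilibrium price 30, so it binds.
At P = 33: Qd = 261 - 7·33 = 30 and Qs = 2·33 - 9 = 57.
Surplus = Qs - Qd = 57 - 30 = 27.

27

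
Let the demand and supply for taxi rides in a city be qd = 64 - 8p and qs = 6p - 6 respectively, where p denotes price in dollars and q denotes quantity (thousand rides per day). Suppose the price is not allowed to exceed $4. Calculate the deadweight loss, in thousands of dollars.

5.25

Equilibrium: 64 - 8p = 6p - 6, so 70 = 14p and p* = 5, q* = 24.
Since 4 < 5, the ceiling is binding.
At p = 4: qd = 64 - 8·4 = 32 and qs = 6·4 - 6 = 18.
Quantity traded falls to 18. At q = 18 the demand price is (64 - 18)/8 = 5.75 and the supply price is (6 + 18)/6 = 4.
Deadweight loss = ½ · (5.75 - 4) · (24 - 18) = ½ · 1.75 · 6 = 5.25.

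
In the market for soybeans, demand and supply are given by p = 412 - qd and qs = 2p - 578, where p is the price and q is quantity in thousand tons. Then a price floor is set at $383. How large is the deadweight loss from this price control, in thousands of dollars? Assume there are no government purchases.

2106.75

Rearranging demand gives qd = 412 - p. In a free market, 412 - p = 2p - 578 gives the equilibrium p* = 330, q* = 82.
Because the floor (383) lies above the market-clearing price, it is binding.
At p = 383: qd = 412 - 383 = 29 and qs = 2·383 - 578 = 188.
Quantity traded falls to 29. At q = 29 the demand price is 412 - 29 = 383 and the supply price is (578 + 29)/2 = 303.5.
Deadweight loss = ½ · (383 - 303.5) · (82 - 29) = ½ · 79.5 · 53 = 2106.75.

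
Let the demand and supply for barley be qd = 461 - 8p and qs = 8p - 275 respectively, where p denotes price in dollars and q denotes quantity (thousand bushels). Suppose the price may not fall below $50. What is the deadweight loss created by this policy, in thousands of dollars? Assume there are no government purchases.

128

Setting quantity demanded equal to quantity supplied, 461 - 8p = 8p - 275, gives p* = 46 and q* = 93.
The floor of 50 is above the equilibrium price 46, so it binds.
At p = 50: qd = 461 - 8·50 = 61 and qs = 8·50 - 275 = 125.
Quantity traded falls to 61. At q = 61 the demand price is (461 - 61)/8 = 50 and the supply price is (275 + 61)/8 = 42.
Deadweight loss = ½ · (50 - 42) · (93 - 61) = ½ · 8 · 32 = 128.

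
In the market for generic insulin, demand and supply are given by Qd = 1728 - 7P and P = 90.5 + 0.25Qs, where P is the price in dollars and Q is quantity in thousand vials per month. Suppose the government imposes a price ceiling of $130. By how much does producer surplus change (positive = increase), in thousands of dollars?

-16680

Rearranging supply gives Qs = 4P - 362. In a free market, 1728 - 7P = 4P - 362 gives the equilibrium P* = 190, Q* = 398.
Because the ceiling (130) lies below the market-clearing price, it is binding.
At P = 130: Qd = 1728 - 7·130 = 818 and Qs = 4·130 - 362 = 158.
Producer surplus without the control is ½ · (190 - 90.5) · 398 = 19800.5.
With the ceiling, producers sell 158 units at 130, so PS = ½ · (130 - 90.5) · 158 = 3120.5.
Change in producer surplus = 3120.5 - 19800.5 = -16680.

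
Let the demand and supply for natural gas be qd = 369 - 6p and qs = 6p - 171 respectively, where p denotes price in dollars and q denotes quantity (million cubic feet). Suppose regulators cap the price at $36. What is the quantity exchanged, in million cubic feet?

45

Equilibrium: 369 - 6p = 6p - 171, so 540 = 12p and p* = 45, q* = 99.
Since 36 < 45, the ceiling is binding.
At p = 36: qd = 369 - 6·36 = 153 and qs = 6·36 - 171 = 45.
The quantity actually transacted is the short side, supply: 45.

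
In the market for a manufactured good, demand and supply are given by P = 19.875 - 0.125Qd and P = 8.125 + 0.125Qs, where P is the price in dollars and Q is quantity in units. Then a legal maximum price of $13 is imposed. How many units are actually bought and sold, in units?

Rearranging demand gives Qd = 159 - 8P; rearranging supply gives Qs = 8P - 65. In a free market, 159 - 8P = 8P - 65 gives the equilibrium P* = 14, Q* = 47.
Because the ceiling (13) lies below the market-clearing price, it is binding.
At P = 13: Qd = 159 - 8·13 = 55 and Qs = 8·13 - 65 = 39.
The quantity actually transacted is the short side, supply: 39.

39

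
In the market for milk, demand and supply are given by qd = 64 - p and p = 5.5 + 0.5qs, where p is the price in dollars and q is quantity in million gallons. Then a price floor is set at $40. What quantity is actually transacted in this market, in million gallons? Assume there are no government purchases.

24

Rearranging supply gives qs = 2p - 11. Setting quantity demanded equal to quantity supplied, 64 - p = 2p - 11, gives p* = 25 and q* = 39.
The floor of 40 is above the equilibrium price 25, so it binds.
At p = 40: qd = 64 - 40 = 24 and qs = 2·40 - 11 = 69.
The quantity actually transacted is the short side, demand: 24.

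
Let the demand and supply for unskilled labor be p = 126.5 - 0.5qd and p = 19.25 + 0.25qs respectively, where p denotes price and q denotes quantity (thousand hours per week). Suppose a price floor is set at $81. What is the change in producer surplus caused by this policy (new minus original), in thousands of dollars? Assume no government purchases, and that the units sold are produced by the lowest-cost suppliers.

Rearranging demand gives qd = 253 - 2p; rearranging supply gives qs = 4p - 77. Without the control the market clears where 253 - 2p = 4p - 77, i.e. p* = 55 and q* = 143.
Because the floor (81) lies above the market-clearing price, it is binding.
At p = 81: qd = 253 - 2·81 = 91 and qs = 4·81 - 77 = 247.
Producer surplus without the control is ½ · (55 - 19.25) · 143 = 2556.125.
With the floor, 91 units are sold at 81. The supply price at q = 91 is 42, so PS = ½ · [(81 - 19.25) + (81 - 42)] · 91 = 4584.125.
Change in producer surplus = 4584.125 - 2556.125 = 2028.

2028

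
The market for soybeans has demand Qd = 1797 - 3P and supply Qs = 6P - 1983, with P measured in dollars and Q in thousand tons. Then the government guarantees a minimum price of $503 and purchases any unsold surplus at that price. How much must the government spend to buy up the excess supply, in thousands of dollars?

Equilibrium: 1797 - 3P = 6P - 1983, so 3780 = 9P and P* = 420, Q* = 537.
Because the floor (503) lies above the market-clearing price, it is binding.
At P = 503: Qd = 1797 - 3·503 = 288 and Qs = 6·503 - 1983 = 1035.
Surplus = Qs - Qd = 747.
Government expenditure = surplus × support price = 747 × 503 = 375741.

375741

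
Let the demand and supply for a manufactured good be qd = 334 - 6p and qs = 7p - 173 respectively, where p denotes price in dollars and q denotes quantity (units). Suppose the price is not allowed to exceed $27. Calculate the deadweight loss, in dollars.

1092

Equilibrium: 334 - 6p = 7p - 173, so 507 = 13p and p* = 39, q* = 100.
Since 27 < 39, the ceiling is binding.
At p = 27: qd = 334 - 6·27 = 172 and qs = 7·27 - 173 = 16.
Quantity traded falls to 16. At q = 16 the demand price is (334 - 16)/6 = 53 and the supply price is (173 + 16)/7 = 27.
Deadweight loss = ½ · (53 - 27) · (100 - 16) = ½ · 26 · 84 = 1092.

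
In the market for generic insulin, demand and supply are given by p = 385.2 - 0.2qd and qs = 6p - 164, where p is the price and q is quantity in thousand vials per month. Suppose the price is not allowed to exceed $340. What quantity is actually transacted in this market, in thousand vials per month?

Rearranging demand gives qd = 1926 - 5p. Setting quantity demanded equal to quantity supplied, 1926 - 5p = 6p - 164, gives p* = 190 and q* = 976.
The ceiling of 340 is above the equilibrium price 190, so it is not binding; the market clears at p* = 190, q* = 976.

976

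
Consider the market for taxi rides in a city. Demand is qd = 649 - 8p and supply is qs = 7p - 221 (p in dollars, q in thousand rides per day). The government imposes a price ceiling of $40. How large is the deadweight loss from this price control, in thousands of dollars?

Equilibrium: 649 - 8p = 7p - 221, so 870 = 15p and p* = 58, q* = 185.
The ceiling of 40 is below the equilibrium price 58, so it binds.
At p = 40: qd = 649 - 8·40 = 329 and qs = 7·40 - 221 = 59.
Quantity traded falls to 59. At q = 59 the demand price is (649 - 59)/8 = 73.75 and the supply price is (221 + 59)/7 = 40.
Deadweight loss = ½ · (73.75 - 40) · (185 - 59) = ½ · 33.75 · 126 = 2126.25.

2126.25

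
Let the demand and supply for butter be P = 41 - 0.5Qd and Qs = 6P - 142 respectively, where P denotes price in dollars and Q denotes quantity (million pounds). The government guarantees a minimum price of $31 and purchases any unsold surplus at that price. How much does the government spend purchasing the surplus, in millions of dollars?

744

Rearranging demand gives Qd = 82 - 2P. Setting quantity demanded equal to quantity supplied, 82 - 2P = 6P - 142, gives P* = 28 and Q* = 26.
Since 31 > 28, the floor is binding.
At P = 31: Qd = 82 - 2·31 = 20 and Qs = 6·31 - 142 = 44.
Surplus = Qs - Qd = 24.
Government expenditure = surplus × support price = 24 × 31 = 744.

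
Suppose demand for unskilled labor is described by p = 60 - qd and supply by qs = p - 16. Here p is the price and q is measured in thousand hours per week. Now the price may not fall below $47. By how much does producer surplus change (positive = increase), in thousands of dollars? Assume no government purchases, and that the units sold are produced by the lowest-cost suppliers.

76.5

Rearranging demand gives qd = 60 - p. Setting quantity demanded equal to quantity supplied, 60 - p = p - 16, gives p* = 38 and q* = 22.
The floor of 47 is above the equilibrium price 38, so it binds.
At p = 47: qd = 60 - 47 = 13 and qs = 47 - 16 = 31.
Producer surplus without the control is ½ · (38 - 16) · 22 = 242.
With the floor, 13 units are sold at 47. The supply price at q = 13 is 29, so PS = ½ · [(47 - 16) + (47 - 29)] · 13 = 318.5.
Change in producer surplus = 318.5 - 242 = 76.5.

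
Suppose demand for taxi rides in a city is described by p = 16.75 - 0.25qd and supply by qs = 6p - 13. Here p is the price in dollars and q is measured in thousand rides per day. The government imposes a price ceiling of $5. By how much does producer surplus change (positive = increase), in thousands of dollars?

Rearranging demand gives qd = 67 - 4p. Without the control the market clears where 67 - 4p = 6p - 13, i.e. p* = 8 and q* = 35.
The ceiling of 5 is below the equilibrium price 8, so it binds.
At p = 5: qd = 67 - 4·5 = 47 and qs = 6·5 - 13 = 17.
Producer surplus without the control is ½ · (8 - 13/6) · 35 = 1225/12.
With the ceiling, producers sell 17 units at 5, so PS = ½ · (5 - 13/6) · 17 = 289/12.
Change in producer surplus = 289/12 - 1225/12 = -78.

-78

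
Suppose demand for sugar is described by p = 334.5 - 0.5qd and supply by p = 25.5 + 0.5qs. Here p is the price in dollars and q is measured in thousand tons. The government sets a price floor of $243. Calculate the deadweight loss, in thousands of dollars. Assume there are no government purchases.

7938

Rearranging demand gives qd = 669 - 2p; rearranging supply gives qs = 2p - 51. Setting quantity demanded equal to quantity supplied, 669 - 2p = 2p - 51, gives p* = 180 and q* = 309.
Because the floor (243) lies above the market-clearing price, it is binding.
At p = 243: qd = 669 - 2·243 = 183 and qs = 2·243 - 51 = 435.
Quantity traded falls to 183. At q = 183 the demand price is (669 - 183)/2 = 243 and the supply price is (51 + 183)/2 = 117.
Deadweight loss = ½ · (243 - 117) · (309 - 183) = ½ · 126 · 126 = 7938.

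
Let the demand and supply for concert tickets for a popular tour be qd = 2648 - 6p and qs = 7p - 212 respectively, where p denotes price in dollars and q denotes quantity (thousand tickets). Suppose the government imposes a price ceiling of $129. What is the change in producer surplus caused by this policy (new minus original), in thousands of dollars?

In a free market, 2648 - 6p = 7p - 212 gives the equilibrium p* = 220, q* = 1328.
The ceiling of 129 is below the equilibrium price 220, so it binds.
At p = 129: qd = 2648 - 6·129 = 1874 and qs = 7·129 - 212 = 691.
Producer surplus without the control is ½ · (220 - 212/7) · 1328 = 881792/7.
With the ceiling, producers sell 691 units at 129, so PS = ½ · (129 - 212/7) · 691 = 477481/14.
Change in producer surplus = 477481/14 - 881792/7 = -91864.5.

-91864.5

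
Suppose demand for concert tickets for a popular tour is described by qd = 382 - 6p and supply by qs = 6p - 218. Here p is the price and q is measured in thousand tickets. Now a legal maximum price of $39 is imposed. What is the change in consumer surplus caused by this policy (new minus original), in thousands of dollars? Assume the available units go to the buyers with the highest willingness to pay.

Without the control the market clears where 382 - 6p = 6p - 218, i.e. p* = 50 and q* = 82.
Because the ceiling (39) lies below the market-clearing price, it is binding.
At p = 39: qd = 382 - 6·39 = 148 and qs = 6·39 - 218 = 16.
Consumer surplus without the control is ½ · (191/3 - 50) · 82 = 1681/3.
With the ceiling, 16 units are sold at 39 (assume they go to the highest-value buyers). The demand price at q = 16 is 61, so CS = ½ · [(191/3 - 39) + (61 - 39)] · 16 = 1120/3.
Change in consumer surplus = 1120/3 - 1681/3 = -187.

-187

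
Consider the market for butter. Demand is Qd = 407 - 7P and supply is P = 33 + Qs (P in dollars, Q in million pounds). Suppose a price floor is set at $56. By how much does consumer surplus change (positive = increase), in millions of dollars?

-18.5

Rearranging supply gives Qs = P - 33. Equilibrium: 407 - 7P = P - 33, so 440 = 8P and P* = 55, Q* = 22.
Because the floor (56) lies above the market-clearing price, it is binding.
At P = 56: Qd = 407 - 7·56 = 15 and Qs = 56 - 33 = 23.
Consumer surplus without the control is ½ · (407/7 - 55) · 22 = 242/7.
With the floor, consumers buy 15 units at 56, so CS = ½ · (407/7 - 56) · 15 = 225/14.
Change in consumer surplus = 225/14 - 242/7 = -18.5.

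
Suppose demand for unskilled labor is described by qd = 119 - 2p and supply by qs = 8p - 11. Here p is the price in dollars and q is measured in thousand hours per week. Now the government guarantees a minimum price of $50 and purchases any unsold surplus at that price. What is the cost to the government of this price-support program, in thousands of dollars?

Setting quantity demanded equal to quantity supplied, 119 - 2p = 8p - 11, gives p* = 13 and q* = 93.
Since 50 > 13, the floor is binding.
At p = 50: qd = 119 - 2·50 = 19 and qs = 8·50 - 11 = 389.
Surplus = qs - qd = 370.
Government expenditure = surplus × support price = 370 × 50 = 18500.

18500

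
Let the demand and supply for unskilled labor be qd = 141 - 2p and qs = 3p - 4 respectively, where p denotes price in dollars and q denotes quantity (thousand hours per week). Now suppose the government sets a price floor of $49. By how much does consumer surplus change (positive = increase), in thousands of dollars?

-1260

Equilibrium: 141 - 2p = 3p - 4, so 145 = 5p and p* = 29, q* = 83.
Since 49 > 29, the floor is binding.
At p = 49: qd = 141 - 2·49 = 43 and qs = 3·49 - 4 = 143.
Consumer surplus without the control is ½ · (70.5 - 29) · 83 = 1722.25.
With the floor, consumers buy 43 units at 49, so CS = ½ · (70.5 - 49) · 43 = 462.25.
Change in consumer surplus = 462.25 - 1722.25 = -1260.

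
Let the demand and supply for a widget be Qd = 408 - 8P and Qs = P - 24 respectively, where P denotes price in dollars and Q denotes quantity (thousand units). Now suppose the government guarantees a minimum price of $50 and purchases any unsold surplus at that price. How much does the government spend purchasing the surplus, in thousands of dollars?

Without the control the market clears where 408 - 8P = P - 24, i.e. P* = 48 and Q* = 24.
The floor of 50 is above the equilibrium price 48, so it binds.
At P = 50: Qd = 408 - 8·50 = 8 and Qs = 50 - 24 = 26.
Surplus = Qs - Qd = 18.
Government expenditure = surplus × support price = 18 × 50 = 900.

900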